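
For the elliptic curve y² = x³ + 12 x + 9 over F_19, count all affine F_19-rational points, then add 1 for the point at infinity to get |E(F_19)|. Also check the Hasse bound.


Affine points = {(0, 3), (0, 16), (4, 8), (4, 11), (5, 2), (5, 17), (8, 3), (8, 16), (11, 3), (11, 16), (12, 0), (13, 5), (13, 14), (15, 7), (15, 12)}; affine count = 15; |E(F_19)| = 16.

Discriminant check: Δ ∝ 4a³ + 27b² = 4·12³ + 27·9² = 4·1728 + 27·81 ≡ 17 (mod 19). Nonzero ⇒ E is nonsingular.
For each x ∈ F_19, compute rhs = x³ + 12·x + 9 mod 19, then count y ∈ F_19 with y² ≡ rhs.
  x = 0: rhs = 9, matching y values: 3, 16 (2 points).
  x = 1: rhs = 3, matching y values: none (0 points).
  x = 2: rhs = 3, matching y values: none (0 points).
  x = 3: rhs = 15, matching y values: none (0 points).
  x = 4: rhs = 7, matching y values: 8, 11 (2 points).
  x = 5: rhs = 4, matching y values: 2, 17 (2 points).
  x = 6: rhs = 12, matching y values: none (0 points).
  x = 7: rhs = 18, matching y values: none (0 points).
  x = 8: rhs = 9, matching y values: 3, 16 (2 points).
  x = 9: rhs = 10, matching y values: none (0 points).
  x = 10: rhs = 8, matching y values: none (0 points).
  x = 11: rhs = 9, matching y values: 3, 16 (2 points).
  x = 12: rhs = 0, matching y values: 0 (1 points).
  x = 13: rhs = 6, matching y values: 5, 14 (2 points).
  x = 14: rhs = 14, matching y values: none (0 points).
  x = 15: rhs = 11, matching y values: 7, 12 (2 points).
  x = 16: rhs = 3, matching y values: none (0 points).
  x = 17: rhs = 15, matching y values: none (0 points).
  x = 18: rhs = 15, matching y values: none (0 points).
Total affine count: 15.
Full point count |E(F_19)| = 15 + 1 = 16.
Hasse bound: |16 − (19+1)| = |-4| = 4 ≤ 2√19 ≈ 8.7178 ✓.


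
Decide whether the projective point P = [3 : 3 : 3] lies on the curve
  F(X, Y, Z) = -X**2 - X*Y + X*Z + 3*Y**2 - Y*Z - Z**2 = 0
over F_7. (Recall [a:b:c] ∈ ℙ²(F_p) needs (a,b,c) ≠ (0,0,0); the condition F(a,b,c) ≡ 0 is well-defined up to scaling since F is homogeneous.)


F(3,3,3) ≡ 0 (mod 7); P is on the curve.

Evaluate F(3, 3, 3) term-by-term (mod 7).
  -X**2 ↦ -1·9·1·1 = -9
  -X*Y ↦ -1·3·3·1 = -9
  X*Z ↦ 1·3·1·3 = 9
  3*Y**2 ↦ 3·1·9·1 = 27
  -Y*Z ↦ -1·1·3·3 = -9
  -Z**2 ↦ -1·1·1·9 = -9
Sum: F(3, 3, 3) = (-9) + (-9) + (9) + (27) + (-9) + (-9) = 0.
Reducing mod 7: 0 ≡ 0 (mod 7).
Since F(a, b, c) ≡ 0 (mod 7), P lies on the curve.


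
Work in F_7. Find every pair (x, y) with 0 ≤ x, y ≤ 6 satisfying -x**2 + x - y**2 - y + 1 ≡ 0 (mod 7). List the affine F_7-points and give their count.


Affine F_7-points: {(2, 2), (2, 4), (3, 1), (3, 5), (5, 1), (5, 5), (6, 2), (6, 4)}; count = 8.

For each of the 49 pairs (x, y) ∈ F_7², evaluate f(x, y) mod 7. Record the zeros.
  x = 0: [0↦1, 1↦6, 2↦2, 3↦3, 4↦2, 5↦6, 6↦1]  zeros at y ∈ ∅
  x = 1: [0↦1, 1↦6, 2↦2, 3↦3, 4↦2, 5↦6, 6↦1]  zeros at y ∈ ∅
  x = 2: [0↦6, 1↦4, 2↦0, 3↦1, 4↦0, 5↦4, 6↦6]  zeros at y ∈ {2, 4}
  x = 3: [0↦2, 1↦0, 2↦3, 3↦4, 4↦3, 5↦0, 6↦2]  zeros at y ∈ {1, 5}
  x = 4: [0↦3, 1↦1, 2↦4, 3↦5, 4↦4, 5↦1, 6↦3]  zeros at y ∈ ∅
  x = 5: [0↦2, 1↦0, 2↦3, 3↦4, 4↦3, 5↦0, 6↦2]  zeros at y ∈ {1, 5}
  x = 6: [0↦6, 1↦4, 2↦0, 3↦1, 4↦0, 5↦4, 6↦6]  zeros at y ∈ {2, 4}
Collecting zeros: affine points = {(2, 2), (2, 4), (3, 1), (3, 5), (5, 1), (5, 5), (6, 2), (6, 4)}.
Total count |C(F_7)_aff| = 8.


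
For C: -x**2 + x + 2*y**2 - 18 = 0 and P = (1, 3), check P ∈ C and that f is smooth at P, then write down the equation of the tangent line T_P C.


Tangent line at P: -x + 12*y - 35 = 0.

Step 1: f(1, 3) = 0, so P lies on C.
Step 2: partial derivatives
  f_x(x, y) = 1 - 2*x, f_y(x, y) = 4*y.
  f_x(P) = -1, f_y(P) = 12 (gradient nonzero, so P is smooth).
Step 3: tangent line at P: -1·(x − 1) + 12·(y − 3) = 0.
Expanding: -x + 12*y - 35 = 0.


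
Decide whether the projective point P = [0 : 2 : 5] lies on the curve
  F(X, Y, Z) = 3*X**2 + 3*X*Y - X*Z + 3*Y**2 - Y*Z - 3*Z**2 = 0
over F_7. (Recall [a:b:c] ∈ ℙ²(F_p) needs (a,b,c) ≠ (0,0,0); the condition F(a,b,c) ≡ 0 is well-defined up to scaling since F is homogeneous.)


F(0,2,5) ≡ 4 (mod 7); P is NOT on the curve.

Evaluate F(0, 2, 5) term-by-term (mod 7).
  3*X**2 ↦ 3·0·1·1 = 0
  3*X*Y ↦ 3·0·2·1 = 0
  -X*Z ↦ -1·0·1·5 = 0
  3*Y**2 ↦ 3·1·4·1 = 12
  -Y*Z ↦ -1·1·2·5 = -10
  -3*Z**2 ↦ -3·1·1·25 = -75
Sum: F(0, 2, 5) = (0) + (0) + (0) + (12) + (-10) + (-75) = -73.
Reducing mod 7: -73 ≡ 4 (mod 7).
Since F(a, b, c) ≡ 4 ≠ 0 (mod 7), P does NOT lie on the curve.


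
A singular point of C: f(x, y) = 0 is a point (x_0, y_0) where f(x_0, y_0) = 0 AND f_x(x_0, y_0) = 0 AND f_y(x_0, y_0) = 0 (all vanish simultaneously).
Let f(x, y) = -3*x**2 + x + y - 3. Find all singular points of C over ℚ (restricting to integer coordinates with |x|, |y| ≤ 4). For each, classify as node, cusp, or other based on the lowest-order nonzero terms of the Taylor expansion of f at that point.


No singular points in the scanned grid; C is smooth there.

Compute partial derivatives:
  f_x = 1 - 6*x.
  f_y = 1.
f_y = 1 is a nonzero constant, so f_y never vanishes: no point (x, y) can satisfy f = f_x = f_y = 0. In particular no (x, y) ∈ {−4, ..., 4}² is singular; the curve is smooth.


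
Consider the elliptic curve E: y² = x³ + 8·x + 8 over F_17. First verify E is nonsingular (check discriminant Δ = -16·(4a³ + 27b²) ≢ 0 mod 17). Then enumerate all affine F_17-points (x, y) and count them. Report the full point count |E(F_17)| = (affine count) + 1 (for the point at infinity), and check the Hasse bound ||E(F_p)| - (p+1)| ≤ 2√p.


Affine points = {(0, 5), (0, 12), (1, 0), (2, 7), (2, 10), (3, 5), (3, 12), (4, 6), (4, 11), (6, 0), (7, 4), (7, 13), (10, 0), (11, 4), (11, 13), (12, 8), (12, 9), (14, 5), (14, 12), (15, 1), (15, 16), (16, 4), (16, 13)}; affine count = 23; |E(F_17)| = 24.

Discriminant check: Δ ∝ 4a³ + 27b² = 4·8³ + 27·8² = 4·512 + 27·64 ≡ 2 (mod 17). Nonzero ⇒ E is nonsingular.
For each x ∈ F_17, compute rhs = x³ + 8·x + 8 mod 17, then count y ∈ F_17 with y² ≡ rhs.
  x = 0: rhs = 8, matching y values: 5, 12 (2 points).
  x = 1: rhs = 0, matching y values: 0 (1 points).
  x = 2: rhs = 15, matching y values: 7, 10 (2 points).
  x = 3: rhs = 8, matching y values: 5, 12 (2 points).
  x = 4: rhs = 2, matching y values: 6, 11 (2 points).
  x = 5: rhs = 3, matching y values: none (0 points).
  x = 6: rhs = 0, matching y values: 0 (1 points).
  x = 7: rhs = 16, matching y values: 4, 13 (2 points).
  x = 8: rhs = 6, matching y values: none (0 points).
  x = 9: rhs = 10, matching y values: none (0 points).
  x = 10: rhs = 0, matching y values: 0 (1 points).
  x = 11: rhs = 16, matching y values: 4, 13 (2 points).
  x = 12: rhs = 13, matching y values: 8, 9 (2 points).
  x = 13: rhs = 14, matching y values: none (0 points).
  x = 14: rhs = 8, matching y values: 5, 12 (2 points).
  x = 15: rhs = 1, matching y values: 1, 16 (2 points).
  x = 16: rhs = 16, matching y values: 4, 13 (2 points).
Total affine count: 23.
Full point count |E(F_17)| = 23 + 1 = 24.
Hasse bound: |24 − (17+1)| = |6| = 6 ≤ 2√17 ≈ 8.2462 ✓.


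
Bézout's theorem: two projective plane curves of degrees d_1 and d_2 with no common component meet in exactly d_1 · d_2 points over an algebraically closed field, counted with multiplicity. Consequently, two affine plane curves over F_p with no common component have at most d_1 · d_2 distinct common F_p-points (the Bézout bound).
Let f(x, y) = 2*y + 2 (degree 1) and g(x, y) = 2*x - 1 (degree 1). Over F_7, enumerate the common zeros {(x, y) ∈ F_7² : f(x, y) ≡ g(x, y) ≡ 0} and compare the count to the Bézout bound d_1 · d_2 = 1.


Common zeros: {(4, 6)}; count = 1; Bézout bound = 1.

deg(f) = 1, deg(g) = 1, so Bézout bound = 1.
Scan x ∈ F_7. For each x, list the y ∈ F_7 with f(x, y) ≡ 0 and those with g(x, y) ≡ 0 (mod 7); the common zeros in that column are the intersection.
  x = 0: f ≡ 0 at y ∈ {6}; g ≡ 0 at y ∈ ∅; common: ∅.
  x = 1: f ≡ 0 at y ∈ {6}; g ≡ 0 at y ∈ ∅; common: ∅.
  x = 2: f ≡ 0 at y ∈ {6}; g ≡ 0 at y ∈ ∅; common: ∅.
  x = 3: f ≡ 0 at y ∈ {6}; g ≡ 0 at y ∈ ∅; common: ∅.
  x = 4: f ≡ 0 at y ∈ {6}; g ≡ 0 at y ∈ {0, 1, 2, 3, 4, 5, 6}; common: {6}.
  x = 5: f ≡ 0 at y ∈ {6}; g ≡ 0 at y ∈ ∅; common: ∅.
  x = 6: f ≡ 0 at y ∈ {6}; g ≡ 0 at y ∈ ∅; common: ∅.
Collecting: common zeros = {(4, 6)}, so the count is 1.
Comparison with the Bézout bound: 1 ≤ 1 = deg(f)·deg(g), as expected for curves with no common component (the bound is attained).


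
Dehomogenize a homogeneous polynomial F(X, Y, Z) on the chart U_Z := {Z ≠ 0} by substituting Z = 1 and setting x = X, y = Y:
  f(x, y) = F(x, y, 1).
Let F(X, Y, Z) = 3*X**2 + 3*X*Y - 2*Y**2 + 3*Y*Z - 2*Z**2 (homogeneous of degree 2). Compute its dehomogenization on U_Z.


f(x, y) = 3*x**2 + 3*x*y - 2*y**2 + 3*y - 2

On U_Z we set Z = 1. Each monomial c·X^i·Y^j·Z^k in F becomes c·x^i·y^j·1^k = c·x^i·y^j.
Substituting Z = 1: F(X, Y, 1) = 3*x**2 + 3*x*y - 2*y**2 + 3*y - 2.
Note: deg(f) ≤ deg(F) = 2; strict inequality happens when F is divisible by Z (lost terms).


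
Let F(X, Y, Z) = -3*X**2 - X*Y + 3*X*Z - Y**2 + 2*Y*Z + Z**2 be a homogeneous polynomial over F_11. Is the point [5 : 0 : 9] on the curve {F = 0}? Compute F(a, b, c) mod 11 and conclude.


F(5,0,9) ≡ 9 (mod 11); P is NOT on the curve.

Evaluate F(5, 0, 9) term-by-term (mod 11).
  -3*X**2 ↦ -3·25·1·1 = -75
  -X*Y ↦ -1·5·0·1 = 0
  3*X*Z ↦ 3·5·1·9 = 135
  -Y**2 ↦ -1·1·0·1 = 0
  2*Y*Z ↦ 2·1·0·9 = 0
  Z**2 ↦ 1·1·1·81 = 81
Sum: F(5, 0, 9) = (-75) + (0) + (135) + (0) + (0) + (81) = 141.
Reducing mod 11: 141 ≡ 9 (mod 11).
Since F(a, b, c) ≡ 9 ≠ 0 (mod 11), P does NOT lie on the curve.


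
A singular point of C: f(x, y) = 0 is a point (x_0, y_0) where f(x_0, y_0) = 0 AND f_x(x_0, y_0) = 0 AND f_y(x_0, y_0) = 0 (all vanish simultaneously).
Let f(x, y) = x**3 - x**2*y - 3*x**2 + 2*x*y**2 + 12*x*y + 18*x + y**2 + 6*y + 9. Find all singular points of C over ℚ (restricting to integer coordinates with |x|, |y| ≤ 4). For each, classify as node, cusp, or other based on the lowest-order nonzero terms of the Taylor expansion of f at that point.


Singular points: {(0, -3)}; classification: cusp.

Compute partial derivatives:
  f_x = 3*x**2 - 2*x*y - 6*x + 2*y**2 + 12*y + 18.
  f_y = -x**2 + 4*x*y + 12*x + 2*y + 6.
Scan x_0 ∈ {−4, ..., 4}. For each x_0, f_y(x_0, y) is a polynomial in y; find its integer roots y ∈ {−4, ..., 4}, then test f_x and f at those candidates.
  x = -4: f_y(-4, y) = -14*y - 58; no integer root y with |y| ≤ 4.
  x = -3: f_y(-3, y) = -10*y - 39; no integer root y with |y| ≤ 4.
  x = -2: f_y(-2, y) = -6*y - 22; no integer root y with |y| ≤ 4.
  x = -1: f_y(-1, y) = -2*y - 7; no integer root y with |y| ≤ 4.
  x = 0: f_y(0, y) = 2*y + 6; vanishes at y ∈ {-3}. (0, -3): f_x = 0, f = 0 — SINGULAR.
  x = 1: f_y(1, y) = 6*y + 17; no integer root y with |y| ≤ 4.
  x = 2: f_y(2, y) = 10*y + 26; no integer root y with |y| ≤ 4.
  x = 3: f_y(3, y) = 14*y + 33; no integer root y with |y| ≤ 4.
  x = 4: f_y(4, y) = 18*y + 38; no integer root y with |y| ≤ 4.
Only singular point on the grid: (0, -3).
Classify: substitute x = 0 + u, y = -3 + v and expand: f = u**3 - u**2*v + 2*u*v**2 + v**2.
No constant or linear terms (consistent with a singular point). Quadratic part: v**2. Cubic part: u**3 - u**2*v + 2*u*v**2.
The quadratic part v**2 is a perfect square, so there is a single (double) tangent line v = 0, i.e. y = -3. Restricting the cubic part to that line (v = 0) leaves u**3 ≠ 0, so f is not divisible by v and the branch is v² ≈ -u**3 to lowest order — this is a cusp.
Classification: cusp.


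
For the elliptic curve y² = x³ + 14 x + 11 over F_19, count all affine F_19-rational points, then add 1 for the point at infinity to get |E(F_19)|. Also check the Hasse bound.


Affine points = {(0, 7), (0, 12), (1, 8), (1, 11), (2, 3), (2, 16), (3, 2), (3, 17), (4, 6), (4, 13), (5, 4), (5, 15), (6, 8), (6, 11), (9, 7), (9, 12), (10, 7), (10, 12), (12, 8), (12, 11), (14, 5), (14, 14), (15, 9), (15, 10)}; affine count = 24; |E(F_19)| = 25.

Discriminant check: Δ ∝ 4a³ + 27b² = 4·14³ + 27·11² = 4·2744 + 27·121 ≡ 12 (mod 19). Nonzero ⇒ E is nonsingular.
For each x ∈ F_19, compute rhs = x³ + 14·x + 11 mod 19, then count y ∈ F_19 with y² ≡ rhs.
  x = 0: rhs = 11, matching y values: 7, 12 (2 points).
  x = 1: rhs = 7, matching y values: 8, 11 (2 points).
  x = 2: rhs = 9, matching y values: 3, 16 (2 points).
  x = 3: rhs = 4, matching y values: 2, 17 (2 points).
  x = 4: rhs = 17, matching y values: 6, 13 (2 points).
  x = 5: rhs = 16, matching y values: 4, 15 (2 points).
  x = 6: rhs = 7, matching y values: 8, 11 (2 points).
  x = 7: rhs = 15, matching y values: none (0 points).
  x = 8: rhs = 8, matching y values: none (0 points).
  x = 9: rhs = 11, matching y values: 7, 12 (2 points).
  x = 10: rhs = 11, matching y values: 7, 12 (2 points).
  x = 11: rhs = 14, matching y values: none (0 points).
  x = 12: rhs = 7, matching y values: 8, 11 (2 points).
  x = 13: rhs = 15, matching y values: none (0 points).
  x = 14: rhs = 6, matching y values: 5, 14 (2 points).
  x = 15: rhs = 5, matching y values: 9, 10 (2 points).
  x = 16: rhs = 18, matching y values: none (0 points).
  x = 17: rhs = 13, matching y values: none (0 points).
  x = 18: rhs = 15, matching y values: none (0 points).
Total affine count: 24.
Full point count |E(F_19)| = 24 + 1 = 25.
Hasse bound: |25 − (19+1)| = |5| = 5 ≤ 2√19 ≈ 8.7178 ✓.


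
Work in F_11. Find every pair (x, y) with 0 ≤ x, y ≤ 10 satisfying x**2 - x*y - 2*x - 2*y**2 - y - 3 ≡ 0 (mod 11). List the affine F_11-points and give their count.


Affine F_11-points: {(1, 4), (1, 6), (3, 0), (3, 9), (5, 4), (7, 1), (7, 6), (8, 3), (8, 9), (10, 0)}; count = 10.

For each of the 121 pairs (x, y) ∈ F_11², evaluate f(x, y) mod 11. Record the zeros.
  x = 0: [0↦8, 1↦5, 2↦9, 3↦9, 4↦5, 5↦8, 6↦7, 7↦2, 8↦4, 9↦2, 10↦7]  zeros at y ∈ ∅
  x = 1: [0↦7, 1↦3, 2↦6, 3↦5, 4↦0, 5↦2, 6↦0, 7↦5, 8↦6, 9↦3, 10↦7]  zeros at y ∈ {4, 6}
  x = 2: [0↦8, 1↦3, 2↦5, 3↦3, 4↦8, 5↦9, 6↦6, 7↦10, 8↦10, 9↦6, 10↦9]  zeros at y ∈ ∅
  x = 3: [0↦0, 1↦5, 2↦6, 3↦3, 4↦7, 5↦7, 6↦3, 7↦6, 8↦5, 9↦0, 10↦2]  zeros at y ∈ {0, 9}
  x = 4: [0↦5, 1↦9, 2↦9, 3↦5, 4↦8, 5↦7, 6↦2, 7↦4, 8↦2, 9↦7, 10↦8]  zeros at y ∈ ∅
  x = 5: [0↦1, 1↦4, 2↦3, 3↦9, 4↦0, 5↦9, 6↦3, 7↦4, 8↦1, 9↦5, 10↦5]  zeros at y ∈ {4}
  x = 6: [0↦10, 1↦1, 2↦10, 3↦4, 4↦5, 5↦2, 6↦6, 7↦6, 8↦2, 9↦5, 10↦4]  zeros at y ∈ ∅
  x = 7: [0↦10, 1↦0, 2↦8, 3↦1, 4↦1, 5↦8, 6↦0, 7↦10, 8↦5, 9↦7, 10↦5]  zeros at y ∈ {1, 6}
  x = 8: [0↦1, 1↦1, 2↦8, 3↦0, 4↦10, 5↦5, 6↦7, 7↦5, 8↦10, 9↦0, 10↦8]  zeros at y ∈ {3, 9}
  x = 9: [0↦5, 1↦4, 2↦10, 3↦1, 4↦10, 5↦4, 6↦5, 7↦2, 8↦6, 9↦6, 10↦2]  zeros at y ∈ ∅
  x = 10: [0↦0, 1↦9, 2↦3, 3↦4, 4↦1, 5↦5, 6↦5, 7↦1, 8↦4, 9↦3, 10↦9]  zeros at y ∈ {0}
Collecting zeros: affine points = {(1, 4), (1, 6), (3, 0), (3, 9), (5, 4), (7, 1), (7, 6), (8, 3), (8, 9), (10, 0)}.
Total count |C(F_11)_aff| = 10.


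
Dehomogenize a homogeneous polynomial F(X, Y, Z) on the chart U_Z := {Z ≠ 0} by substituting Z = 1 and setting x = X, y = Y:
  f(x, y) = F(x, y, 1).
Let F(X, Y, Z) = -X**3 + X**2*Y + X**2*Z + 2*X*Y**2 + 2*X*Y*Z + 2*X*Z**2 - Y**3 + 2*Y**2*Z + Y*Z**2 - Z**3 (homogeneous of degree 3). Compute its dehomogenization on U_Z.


f(x, y) = -x**3 + x**2*y + x**2 + 2*x*y**2 + 2*x*y + 2*x - y**3 + 2*y**2 + y - 1

On U_Z we set Z = 1. Each monomial c·X^i·Y^j·Z^k in F becomes c·x^i·y^j·1^k = c·x^i·y^j.
Substituting Z = 1: F(X, Y, 1) = -x**3 + x**2*y + x**2 + 2*x*y**2 + 2*x*y + 2*x - y**3 + 2*y**2 + y - 1.
Note: deg(f) ≤ deg(F) = 3; strict inequality happens when F is divisible by Z (lost terms).


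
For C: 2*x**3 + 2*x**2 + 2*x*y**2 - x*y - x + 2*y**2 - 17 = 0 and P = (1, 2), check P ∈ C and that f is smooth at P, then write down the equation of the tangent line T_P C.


Tangent line at P: 15*x + 15*y - 45 = 0.

Step 1: f(1, 2) = 0, so P lies on C.
Step 2: partial derivatives
  f_x(x, y) = 6*x**2 + 4*x + 2*y**2 - y - 1, f_y(x, y) = 4*x*y - x + 4*y.
  f_x(P) = 15, f_y(P) = 15 (gradient nonzero, so P is smooth).
Step 3: tangent line at P: 15·(x − 1) + 15·(y − 2) = 0.
Expanding: 15*x + 15*y - 45 = 0.


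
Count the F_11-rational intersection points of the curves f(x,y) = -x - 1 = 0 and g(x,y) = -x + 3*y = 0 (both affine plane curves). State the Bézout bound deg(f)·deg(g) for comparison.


Common zeros: {(10, 7)}; count = 1; Bézout bound = 1.

deg(f) = 1, deg(g) = 1, so Bézout bound = 1.
Scan x ∈ F_11. For each x, list the y ∈ F_11 with f(x, y) ≡ 0 and those with g(x, y) ≡ 0 (mod 11); the common zeros in that column are the intersection.
  x = 0: f ≡ 0 at y ∈ ∅; g ≡ 0 at y ∈ {0}; common: ∅.
  x = 1: f ≡ 0 at y ∈ ∅; g ≡ 0 at y ∈ {4}; common: ∅.
  x = 2: f ≡ 0 at y ∈ ∅; g ≡ 0 at y ∈ {8}; common: ∅.
  x = 3: f ≡ 0 at y ∈ ∅; g ≡ 0 at y ∈ {1}; common: ∅.
  x = 4: f ≡ 0 at y ∈ ∅; g ≡ 0 at y ∈ {5}; common: ∅.
  x = 5: f ≡ 0 at y ∈ ∅; g ≡ 0 at y ∈ {9}; common: ∅.
  x = 6: f ≡ 0 at y ∈ ∅; g ≡ 0 at y ∈ {2}; common: ∅.
  x = 7: f ≡ 0 at y ∈ ∅; g ≡ 0 at y ∈ {6}; common: ∅.
  x = 8: f ≡ 0 at y ∈ ∅; g ≡ 0 at y ∈ {10}; common: ∅.
  x = 9: f ≡ 0 at y ∈ ∅; g ≡ 0 at y ∈ {3}; common: ∅.
  x = 10: f ≡ 0 at y ∈ {0, 1, 2, 3, 4, 5, 6, 7, 8, 9, 10}; g ≡ 0 at y ∈ {7}; common: {7}.
Collecting: common zeros = {(10, 7)}, so the count is 1.
Comparison with the Bézout bound: 1 ≤ 1 = deg(f)·deg(g), as expected for curves with no common component (the bound is attained).


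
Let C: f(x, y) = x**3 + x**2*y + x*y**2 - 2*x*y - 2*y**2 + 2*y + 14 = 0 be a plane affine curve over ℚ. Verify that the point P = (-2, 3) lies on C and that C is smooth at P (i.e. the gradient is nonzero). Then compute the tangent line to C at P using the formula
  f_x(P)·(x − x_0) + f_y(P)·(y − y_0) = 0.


Tangent line at P: 3*x - 14*y + 48 = 0.

Step 1: f(-2, 3) = 0, so P lies on C.
Step 2: partial derivatives
  f_x(x, y) = 3*x**2 + 2*x*y + y**2 - 2*y, f_y(x, y) = x**2 + 2*x*y - 2*x - 4*y + 2.
  f_x(P) = 3, f_y(P) = -14 (gradient nonzero, so P is smooth).
Step 3: tangent line at P: 3·(x − -2) + -14·(y − 3) = 0.
Expanding: 3*x - 14*y + 48 = 0.


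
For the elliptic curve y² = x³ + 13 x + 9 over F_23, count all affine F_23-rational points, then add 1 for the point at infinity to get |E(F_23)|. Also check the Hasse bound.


Affine points = {(0, 3), (0, 20), (1, 0), (3, 11), (3, 12), (6, 2), (6, 21), (7, 11), (7, 12), (8, 2), (8, 21), (9, 2), (9, 21), (10, 9), (10, 14), (13, 11), (13, 12), (16, 9), (16, 14), (18, 7), (18, 16), (19, 10), (19, 13), (20, 9), (20, 14), (22, 8), (22, 15)}; affine count = 27; |E(F_23)| = 28.

Discriminant check: Δ ∝ 4a³ + 27b² = 4·13³ + 27·9² = 4·2197 + 27·81 ≡ 4 (mod 23). Nonzero ⇒ E is nonsingular.
For each x ∈ F_23, compute rhs = x³ + 13·x + 9 mod 23, then count y ∈ F_23 with y² ≡ rhs.
  x = 0: rhs = 9, matching y values: 3, 20 (2 points).
  x = 1: rhs = 0, matching y values: 0 (1 points).
  x = 2: rhs = 20, matching y values: none (0 points).
  x = 3: rhs = 6, matching y values: 11, 12 (2 points).
  x = 4: rhs = 10, matching y values: none (0 points).
  x = 5: rhs = 15, matching y values: none (0 points).
  x = 6: rhs = 4, matching y values: 2, 21 (2 points).
  x = 7: rhs = 6, matching y values: 11, 12 (2 points).
  x = 8: rhs = 4, matching y values: 2, 21 (2 points).
  x = 9: rhs = 4, matching y values: 2, 21 (2 points).
  x = 10: rhs = 12, matching y values: 9, 14 (2 points).
  x = 11: rhs = 11, matching y values: none (0 points).
  x = 12: rhs = 7, matching y values: none (0 points).
  x = 13: rhs = 6, matching y values: 11, 12 (2 points).
  x = 14: rhs = 14, matching y values: none (0 points).
  x = 15: rhs = 14, matching y values: none (0 points).
  x = 16: rhs = 12, matching y values: 9, 14 (2 points).
  x = 17: rhs = 14, matching y values: none (0 points).
  x = 18: rhs = 3, matching y values: 7, 16 (2 points).
  x = 19: rhs = 8, matching y values: 10, 13 (2 points).
  x = 20: rhs = 12, matching y values: 9, 14 (2 points).
  x = 21: rhs = 21, matching y values: none (0 points).
  x = 22: rhs = 18, matching y values: 8, 15 (2 points).
Total affine count: 27.
Full point count |E(F_23)| = 27 + 1 = 28.
Hasse bound: |28 − (23+1)| = |4| = 4 ≤ 2√23 ≈ 9.5917 ✓.


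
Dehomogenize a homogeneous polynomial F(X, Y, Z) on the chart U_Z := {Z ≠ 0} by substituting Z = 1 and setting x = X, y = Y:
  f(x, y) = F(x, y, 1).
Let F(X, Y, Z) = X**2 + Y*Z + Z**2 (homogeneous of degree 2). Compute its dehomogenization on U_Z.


f(x, y) = x**2 + y + 1

On U_Z we set Z = 1. Each monomial c·X^i·Y^j·Z^k in F becomes c·x^i·y^j·1^k = c·x^i·y^j.
Substituting Z = 1: F(X, Y, 1) = x**2 + y + 1.
Note: deg(f) ≤ deg(F) = 2; strict inequality happens when F is divisible by Z (lost terms).


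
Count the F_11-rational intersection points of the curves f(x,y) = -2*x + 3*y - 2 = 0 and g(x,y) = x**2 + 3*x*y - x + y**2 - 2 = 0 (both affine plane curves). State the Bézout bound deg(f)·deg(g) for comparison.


Common zeros: {(4, 7), (10, 0)}; count = 2; Bézout bound = 2.

deg(f) = 1, deg(g) = 2, so Bézout bound = 2.
Scan x ∈ F_11. For each x, list the y ∈ F_11 with f(x, y) ≡ 0 and those with g(x, y) ≡ 0 (mod 11); the common zeros in that column are the intersection.
  x = 0: f ≡ 0 at y ∈ {8}; g ≡ 0 at y ∈ ∅; common: ∅.
  x = 1: f ≡ 0 at y ∈ {5}; g ≡ 0 at y ∈ ∅; common: ∅.
  x = 2: f ≡ 0 at y ∈ {2}; g ≡ 0 at y ∈ {0, 5}; common: ∅.
  x = 3: f ≡ 0 at y ∈ {10}; g ≡ 0 at y ∈ ∅; common: ∅.
  x = 4: f ≡ 0 at y ∈ {7}; g ≡ 0 at y ∈ {3, 7}; common: {7}.
  x = 5: f ≡ 0 at y ∈ {4}; g ≡ 0 at y ∈ ∅; common: ∅.
  x = 6: f ≡ 0 at y ∈ {1}; g ≡ 0 at y ∈ {5, 10}; common: ∅.
  x = 7: f ≡ 0 at y ∈ {9}; g ≡ 0 at y ∈ ∅; common: ∅.
  x = 8: f ≡ 0 at y ∈ {6}; g ≡ 0 at y ∈ ∅; common: ∅.
  x = 9: f ≡ 0 at y ∈ {3}; g ≡ 0 at y ∈ {7, 10}; common: ∅.
  x = 10: f ≡ 0 at y ∈ {0}; g ≡ 0 at y ∈ {0, 3}; common: {0}.
Collecting: common zeros = {(4, 7), (10, 0)}, so the count is 2.
Comparison with the Bézout bound: 2 ≤ 2 = deg(f)·deg(g), as expected for curves with no common component (the bound is attained).


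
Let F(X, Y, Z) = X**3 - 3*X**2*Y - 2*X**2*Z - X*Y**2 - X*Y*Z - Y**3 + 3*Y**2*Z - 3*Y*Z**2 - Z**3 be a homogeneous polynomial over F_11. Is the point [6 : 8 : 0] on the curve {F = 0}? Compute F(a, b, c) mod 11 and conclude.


F(6,8,0) ≡ 7 (mod 11); P is NOT on the curve.

Evaluate F(6, 8, 0) term-by-term (mod 11).
  X**3 ↦ 1·216·1·1 = 216
  -3*X**2*Y ↦ -3·36·8·1 = -864
  -2*X**2*Z ↦ -2·36·1·0 = 0
  -X*Y**2 ↦ -1·6·64·1 = -384
  -X*Y*Z ↦ -1·6·8·0 = 0
  -Y**3 ↦ -1·1·512·1 = -512
  3*Y**2*Z ↦ 3·1·64·0 = 0
  -3*Y*Z**2 ↦ -3·1·8·0 = 0
  -Z**3 ↦ -1·1·1·0 = 0
Sum: F(6, 8, 0) = (216) + (-864) + (0) + (-384) + (0) + (-512) + (0) + (0) + (0) = -1544.
Reducing mod 11: -1544 ≡ 7 (mod 11).
Since F(a, b, c) ≡ 7 ≠ 0 (mod 11), P does NOT lie on the curve.


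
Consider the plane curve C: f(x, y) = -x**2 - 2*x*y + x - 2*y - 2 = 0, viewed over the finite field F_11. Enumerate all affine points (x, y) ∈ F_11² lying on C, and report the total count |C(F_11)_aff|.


Affine F_11-points: {(0, 10), (1, 5), (2, 3), (3, 10), (4, 3), (5, 0), (6, 4), (7, 0), (8, 9), (9, 4)}; count = 10.

For each of the 121 pairs (x, y) ∈ F_11², evaluate f(x, y) mod 11. Record the zeros.
  x = 0: [0↦9, 1↦7, 2↦5, 3↦3, 4↦1, 5↦10, 6↦8, 7↦6, 8↦4, 9↦2, 10↦0]  zeros at y ∈ {10}
  x = 1: [0↦9, 1↦5, 2↦1, 3↦8, 4↦4, 5↦0, 6↦7, 7↦3, 8↦10, 9↦6, 10↦2]  zeros at y ∈ {5}
  x = 2: [0↦7, 1↦1, 2↦6, 3↦0, 4↦5, 5↦10, 6↦4, 7↦9, 8↦3, 9↦8, 10↦2]  zeros at y ∈ {3}
  x = 3: [0↦3, 1↦6, 2↦9, 3↦1, 4↦4, 5↦7, 6↦10, 7↦2, 8↦5, 9↦8, 10↦0]  zeros at y ∈ {10}
  x = 4: [0↦8, 1↦9, 2↦10, 3↦0, 4↦1, 5↦2, 6↦3, 7↦4, 8↦5, 9↦6, 10↦7]  zeros at y ∈ {3}
  x = 5: [0↦0, 1↦10, 2↦9, 3↦8, 4↦7, 5↦6, 6↦5, 7↦4, 8↦3, 9↦2, 10↦1]  zeros at y ∈ {0}
  x = 6: [0↦1, 1↦9, 2↦6, 3↦3, 4↦0, 5↦8, 6↦5, 7↦2, 8↦10, 9↦7, 10↦4]  zeros at y ∈ {4}
  x = 7: [0↦0, 1↦6, 2↦1, 3↦7, 4↦2, 5↦8, 6↦3, 7↦9, 8↦4, 9↦10, 10↦5]  zeros at y ∈ {0}
  x = 8: [0↦8, 1↦1, 2↦5, 3↦9, 4↦2, 5↦6, 6↦10, 7↦3, 8↦7, 9↦0, 10↦4]  zeros at y ∈ {9}
  x = 9: [0↦3, 1↦5, 2↦7, 3↦9, 4↦0, 5↦2, 6↦4, 7↦6, 8↦8, 9↦10, 10↦1]  zeros at y ∈ {4}
  x = 10: [0↦7, 1↦7, 2↦7, 3↦7, 4↦7, 5↦7, 6↦7, 7↦7, 8↦7, 9↦7, 10↦7]  zeros at y ∈ ∅
Collecting zeros: affine points = {(0, 10), (1, 5), (2, 3), (3, 10), (4, 3), (5, 0), (6, 4), (7, 0), (8, 9), (9, 4)}.
Total count |C(F_11)_aff| = 10.


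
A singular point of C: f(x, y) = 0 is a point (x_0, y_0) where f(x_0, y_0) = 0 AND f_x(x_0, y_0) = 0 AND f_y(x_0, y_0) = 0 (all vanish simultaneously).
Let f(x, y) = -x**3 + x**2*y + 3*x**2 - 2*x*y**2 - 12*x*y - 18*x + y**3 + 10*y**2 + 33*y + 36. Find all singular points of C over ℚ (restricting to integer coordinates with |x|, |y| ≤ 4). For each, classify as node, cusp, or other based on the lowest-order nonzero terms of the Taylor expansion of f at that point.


Singular points: {(0, -3)}; classification: cusp.

Compute partial derivatives:
  f_x = -3*x**2 + 2*x*y + 6*x - 2*y**2 - 12*y - 18.
  f_y = x**2 - 4*x*y - 12*x + 3*y**2 + 20*y + 33.
Scan x_0 ∈ {−4, ..., 4}. For each x_0, f_y(x_0, y) is a polynomial in y; find its integer roots y ∈ {−4, ..., 4}, then test f_x and f at those candidates.
  x = -4: f_y(-4, y) = 3*y**2 + 36*y + 97; no integer root y with |y| ≤ 4.
  x = -3: f_y(-3, y) = 3*y**2 + 32*y + 78; no integer root y with |y| ≤ 4.
  x = -2: f_y(-2, y) = 3*y**2 + 28*y + 61; no integer root y with |y| ≤ 4.
  x = -1: f_y(-1, y) = 3*y**2 + 24*y + 46; no integer root y with |y| ≤ 4.
  x = 0: f_y(0, y) = 3*y**2 + 20*y + 33; vanishes at y ∈ {-3}. (0, -3): f_x = 0, f = 0 — SINGULAR.
  x = 1: f_y(1, y) = 3*y**2 + 16*y + 22; no integer root y with |y| ≤ 4.
  x = 2: f_y(2, y) = 3*y**2 + 12*y + 13; no integer root y with |y| ≤ 4.
  x = 3: f_y(3, y) = 3*y**2 + 8*y + 6; no integer root y with |y| ≤ 4.
  x = 4: f_y(4, y) = 3*y**2 + 4*y + 1; vanishes at y ∈ {-1}. (4, -1): f_x = -40 ≠ 0.
Only singular point on the grid: (0, -3).
Classify: substitute x = 0 + u, y = -3 + v and expand: f = -u**3 + u**2*v - 2*u*v**2 + v**3 + v**2.
No constant or linear terms (consistent with a singular point). Quadratic part: v**2. Cubic part: -u**3 + u**2*v - 2*u*v**2 + v**3.
The quadratic part v**2 is a perfect square, so there is a single (double) tangent line v = 0, i.e. y = -3. Restricting the cubic part to that line (v = 0) leaves -u**3 ≠ 0, so f is not divisible by v and the branch is v² ≈ u**3 to lowest order — this is a cusp.
Classification: cusp.


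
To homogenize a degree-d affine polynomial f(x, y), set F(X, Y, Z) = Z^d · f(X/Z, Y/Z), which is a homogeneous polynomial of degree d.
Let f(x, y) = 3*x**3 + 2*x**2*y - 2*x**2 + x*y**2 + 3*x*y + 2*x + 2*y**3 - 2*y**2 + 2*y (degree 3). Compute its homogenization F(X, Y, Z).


F(X, Y, Z) = 3*X**3 + 2*X**2*Y - 2*X**2*Z + X*Y**2 + 3*X*Y*Z + 2*X*Z**2 + 2*Y**3 - 2*Y**2*Z + 2*Y*Z**2

deg(f) = 3.
Substitute x = X/Z, y = Y/Z into f, then multiply by Z^3.
  monomial 3·x^3·y^0 ↦ 3·X^3·Y^0·Z^0.
  monomial 2·x^2·y^1 ↦ 2·X^2·Y^1·Z^0.
  monomial -2·x^2·y^0 ↦ -2·X^2·Y^0·Z^1.
  monomial 1·x^1·y^2 ↦ 1·X^1·Y^2·Z^0.
  monomial 3·x^1·y^1 ↦ 3·X^1·Y^1·Z^1.
  monomial 2·x^1·y^0 ↦ 2·X^1·Y^0·Z^2.
  monomial 2·x^0·y^3 ↦ 2·X^0·Y^3·Z^0.
  monomial -2·x^0·y^2 ↦ -2·X^0·Y^2·Z^1.
  monomial 2·x^0·y^1 ↦ 2·X^0·Y^1·Z^2.
Collecting: F(X, Y, Z) = 3*X**3 + 2*X**2*Y - 2*X**2*Z + X*Y**2 + 3*X*Y*Z + 2*X*Z**2 + 2*Y**3 - 2*Y**2*Z + 2*Y*Z**2.


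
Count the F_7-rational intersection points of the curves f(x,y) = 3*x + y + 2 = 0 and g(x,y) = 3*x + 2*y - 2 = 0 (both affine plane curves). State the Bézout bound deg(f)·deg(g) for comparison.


Common zeros: {(5, 4)}; count = 1; Bézout bound = 1.

deg(f) = 1, deg(g) = 1, so Bézout bound = 1.
Scan x ∈ F_7. For each x, list the y ∈ F_7 with f(x, y) ≡ 0 and those with g(x, y) ≡ 0 (mod 7); the common zeros in that column are the intersection.
  x = 0: f ≡ 0 at y ∈ {5}; g ≡ 0 at y ∈ {1}; common: ∅.
  x = 1: f ≡ 0 at y ∈ {2}; g ≡ 0 at y ∈ {3}; common: ∅.
  x = 2: f ≡ 0 at y ∈ {6}; g ≡ 0 at y ∈ {5}; common: ∅.
  x = 3: f ≡ 0 at y ∈ {3}; g ≡ 0 at y ∈ {0}; common: ∅.
  x = 4: f ≡ 0 at y ∈ {0}; g ≡ 0 at y ∈ {2}; common: ∅.
  x = 5: f ≡ 0 at y ∈ {4}; g ≡ 0 at y ∈ {4}; common: {4}.
  x = 6: f ≡ 0 at y ∈ {1}; g ≡ 0 at y ∈ {6}; common: ∅.
Collecting: common zeros = {(5, 4)}, so the count is 1.
Comparison with the Bézout bound: 1 ≤ 1 = deg(f)·deg(g), as expected for curves with no common component (the bound is attained).


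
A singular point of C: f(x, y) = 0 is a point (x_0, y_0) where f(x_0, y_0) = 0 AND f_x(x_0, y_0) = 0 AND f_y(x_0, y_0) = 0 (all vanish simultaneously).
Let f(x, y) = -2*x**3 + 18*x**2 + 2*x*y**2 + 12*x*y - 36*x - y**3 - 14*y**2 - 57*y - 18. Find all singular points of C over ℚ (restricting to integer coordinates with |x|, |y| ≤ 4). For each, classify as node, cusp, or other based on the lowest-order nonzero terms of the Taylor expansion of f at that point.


Singular points: {(3, -3)}; classification: cusp.

Compute partial derivatives:
  f_x = -6*x**2 + 36*x + 2*y**2 + 12*y - 36.
  f_y = 4*x*y + 12*x - 3*y**2 - 28*y - 57.
Scan x_0 ∈ {−4, ..., 4}. For each x_0, f_y(x_0, y) is a polynomial in y; find its integer roots y ∈ {−4, ..., 4}, then test f_x and f at those candidates.
  x = -4: f_y(-4, y) = -3*y**2 - 44*y - 105; vanishes at y ∈ {-3}. (-4, -3): f_x = -294 ≠ 0.
  x = -3: f_y(-3, y) = -3*y**2 - 40*y - 93; vanishes at y ∈ {-3}. (-3, -3): f_x = -216 ≠ 0.
  x = -2: f_y(-2, y) = -3*y**2 - 36*y - 81; vanishes at y ∈ {-3}. (-2, -3): f_x = -150 ≠ 0.
  x = -1: f_y(-1, y) = -3*y**2 - 32*y - 69; vanishes at y ∈ {-3}. (-1, -3): f_x = -96 ≠ 0.
  x = 0: f_y(0, y) = -3*y**2 - 28*y - 57; vanishes at y ∈ {-3}. (0, -3): f_x = -54 ≠ 0.
  x = 1: f_y(1, y) = -3*y**2 - 24*y - 45; vanishes at y ∈ {-3}. (1, -3): f_x = -24 ≠ 0.
  x = 2: f_y(2, y) = -3*y**2 - 20*y - 33; vanishes at y ∈ {-3}. (2, -3): f_x = -6 ≠ 0.
  x = 3: f_y(3, y) = -3*y**2 - 16*y - 21; vanishes at y ∈ {-3}. (3, -3): f_x = 0, f = 0 — SINGULAR.
  x = 4: f_y(4, y) = -3*y**2 - 12*y - 9; vanishes at y ∈ {-3, -1}. (4, -3): f_x = -6 ≠ 0; (4, -1): f_x = 2 ≠ 0.
Only singular point on the grid: (3, -3).
Classify: substitute x = 3 + u, y = -3 + v and expand: f = -2*u**3 + 2*u*v**2 - v**3 + v**2.
No constant or linear terms (consistent with a singular point). Quadratic part: v**2. Cubic part: -2*u**3 + 2*u*v**2 - v**3.
The quadratic part v**2 is a perfect square, so there is a single (double) tangent line v = 0, i.e. y = -3. Restricting the cubic part to that line (v = 0) leaves -2*u**3 ≠ 0, so f is not divisible by v and the branch is v² ≈ 2*u**3 to lowest order — this is a cusp.
Classification: cusp.


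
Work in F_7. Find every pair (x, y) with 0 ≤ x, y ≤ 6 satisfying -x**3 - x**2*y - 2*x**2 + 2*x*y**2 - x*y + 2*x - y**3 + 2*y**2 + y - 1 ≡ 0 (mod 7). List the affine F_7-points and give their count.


Affine F_7-points: {(0, 3), (1, 1), (2, 2), (3, 3), (5, 4), (6, 3)}; count = 6.

For each of the 49 pairs (x, y) ∈ F_7², evaluate f(x, y) mod 7. Record the zeros.
  x = 0: [0↦6, 1↦1, 2↦1, 3↦0, 4↦6, 5↦6, 6↦1]  zeros at y ∈ {3}
  x = 1: [0↦5, 1↦0, 2↦4, 3↦4, 4↦1, 5↦3, 6↦4]  zeros at y ∈ {1}
  x = 2: [0↦1, 1↦1, 2↦0, 3↦6, 4↦6, 5↦1, 6↦6]  zeros at y ∈ {2}
  x = 3: [0↦2, 1↦5, 2↦4, 3↦0, 4↦1, 5↦1, 6↦1]  zeros at y ∈ {3}
  x = 4: [0↦2, 1↦6, 2↦3, 3↦1, 4↦1, 5↦4, 6↦4]  zeros at y ∈ ∅
  x = 5: [0↦2, 1↦5, 2↦5, 3↦3, 4↦0, 5↦4, 6↦2]  zeros at y ∈ {4}
  x = 6: [0↦3, 1↦3, 2↦4, 3↦0, 4↦6, 5↦2, 6↦3]  zeros at y ∈ {3}
Collecting zeros: affine points = {(0, 3), (1, 1), (2, 2), (3, 3), (5, 4), (6, 3)}.
Total count |C(F_7)_aff| = 6.


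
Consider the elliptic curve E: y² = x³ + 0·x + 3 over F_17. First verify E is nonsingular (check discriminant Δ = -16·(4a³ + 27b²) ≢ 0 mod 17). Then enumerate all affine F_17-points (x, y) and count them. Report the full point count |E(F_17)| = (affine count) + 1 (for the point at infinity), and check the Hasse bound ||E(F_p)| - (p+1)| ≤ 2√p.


Affine points = {(1, 2), (1, 15), (3, 8), (3, 9), (4, 4), (4, 13), (5, 3), (5, 14), (6, 7), (6, 10), (9, 1), (9, 16), (10, 0), (11, 5), (11, 12), (16, 6), (16, 11)}; affine count = 17; |E(F_17)| = 18.

Discriminant check: Δ ∝ 4a³ + 27b² = 4·0³ + 27·3² = 4·0 + 27·9 ≡ 5 (mod 17). Nonzero ⇒ E is nonsingular.
For each x ∈ F_17, compute rhs = x³ + 0·x + 3 mod 17, then count y ∈ F_17 with y² ≡ rhs.
  x = 0: rhs = 3, matching y values: none (0 points).
  x = 1: rhs = 4, matching y values: 2, 15 (2 points).
  x = 2: rhs = 11, matching y values: none (0 points).
  x = 3: rhs = 13, matching y values: 8, 9 (2 points).
  x = 4: rhs = 16, matching y values: 4, 13 (2 points).
  x = 5: rhs = 9, matching y values: 3, 14 (2 points).
  x = 6: rhs = 15, matching y values: 7, 10 (2 points).
  x = 7: rhs = 6, matching y values: none (0 points).
  x = 8: rhs = 5, matching y values: none (0 points).
  x = 9: rhs = 1, matching y values: 1, 16 (2 points).
  x = 10: rhs = 0, matching y values: 0 (1 points).
  x = 11: rhs = 8, matching y values: 5, 12 (2 points).
  x = 12: rhs = 14, matching y values: none (0 points).
  x = 13: rhs = 7, matching y values: none (0 points).
  x = 14: rhs = 10, matching y values: none (0 points).
  x = 15: rhs = 12, matching y values: none (0 points).
  x = 16: rhs = 2, matching y values: 6, 11 (2 points).
Total affine count: 17.
Full point count |E(F_17)| = 17 + 1 = 18.
Hasse bound: |18 − (17+1)| = |0| = 0 ≤ 2√17 ≈ 8.2462 ✓.


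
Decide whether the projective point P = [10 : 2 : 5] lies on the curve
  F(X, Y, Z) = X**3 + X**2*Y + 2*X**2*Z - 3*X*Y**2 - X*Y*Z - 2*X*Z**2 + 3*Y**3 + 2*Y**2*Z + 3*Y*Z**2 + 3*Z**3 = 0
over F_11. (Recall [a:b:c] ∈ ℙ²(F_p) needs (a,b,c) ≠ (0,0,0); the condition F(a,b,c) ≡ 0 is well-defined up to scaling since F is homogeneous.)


F(10,2,5) ≡ 1 (mod 11); P is NOT on the curve.

Evaluate F(10, 2, 5) term-by-term (mod 11).
  X**3 ↦ 1·1000·1·1 = 1000
  X**2*Y ↦ 1·100·2·1 = 200
  2*X**2*Z ↦ 2·100·1·5 = 1000
  -3*X*Y**2 ↦ -3·10·4·1 = -120
  -X*Y*Z ↦ -1·10·2·5 = -100
  -2*X*Z**2 ↦ -2·10·1·25 = -500
  3*Y**3 ↦ 3·1·8·1 = 24
  2*Y**2*Z ↦ 2·1·4·5 = 40
  3*Y*Z**2 ↦ 3·1·2·25 = 150
  3*Z**3 ↦ 3·1·1·125 = 375
Sum: F(10, 2, 5) = (1000) + (200) + (1000) + (-120) + (-100) + (-500) + (24) + (40) + (150) + (375) = 2069.
Reducing mod 11: 2069 ≡ 1 (mod 11).
Since F(a, b, c) ≡ 1 ≠ 0 (mod 11), P does NOT lie on the curve.


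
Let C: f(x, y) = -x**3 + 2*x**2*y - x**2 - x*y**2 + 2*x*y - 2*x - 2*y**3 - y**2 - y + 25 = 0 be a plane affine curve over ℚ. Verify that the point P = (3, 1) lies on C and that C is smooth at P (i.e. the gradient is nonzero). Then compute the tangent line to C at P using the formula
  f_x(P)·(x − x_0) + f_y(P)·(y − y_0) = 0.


Tangent line at P: -22*x + 9*y + 57 = 0.

Step 1: f(3, 1) = 0, so P lies on C.
Step 2: partial derivatives
  f_x(x, y) = -3*x**2 + 4*x*y - 2*x - y**2 + 2*y - 2, f_y(x, y) = 2*x**2 - 2*x*y + 2*x - 6*y**2 - 2*y - 1.
  f_x(P) = -22, f_y(P) = 9 (gradient nonzero, so P is smooth).
Step 3: tangent line at P: -22·(x − 3) + 9·(y − 1) = 0.
Expanding: -22*x + 9*y + 57 = 0.


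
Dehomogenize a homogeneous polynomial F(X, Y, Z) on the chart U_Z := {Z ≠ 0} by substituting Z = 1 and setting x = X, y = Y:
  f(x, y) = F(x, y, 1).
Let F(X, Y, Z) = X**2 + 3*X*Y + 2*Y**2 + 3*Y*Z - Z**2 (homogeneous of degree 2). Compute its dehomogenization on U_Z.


f(x, y) = x**2 + 3*x*y + 2*y**2 + 3*y - 1

On U_Z we set Z = 1. Each monomial c·X^i·Y^j·Z^k in F becomes c·x^i·y^j·1^k = c·x^i·y^j.
Substituting Z = 1: F(X, Y, 1) = x**2 + 3*x*y + 2*y**2 + 3*y - 1.
Note: deg(f) ≤ deg(F) = 2; strict inequality happens when F is divisible by Z (lost terms).


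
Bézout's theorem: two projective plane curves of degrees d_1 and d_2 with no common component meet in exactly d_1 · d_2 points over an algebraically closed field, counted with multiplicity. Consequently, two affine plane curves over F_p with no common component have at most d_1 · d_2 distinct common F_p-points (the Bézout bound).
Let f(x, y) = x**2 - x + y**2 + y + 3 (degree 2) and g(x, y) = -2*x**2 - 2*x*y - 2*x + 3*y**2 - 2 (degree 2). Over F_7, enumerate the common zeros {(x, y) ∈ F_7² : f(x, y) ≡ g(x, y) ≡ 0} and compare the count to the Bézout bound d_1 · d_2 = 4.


Common zeros: ∅; count = 0; Bézout bound = 4.

deg(f) = 2, deg(g) = 2, so Bézout bound = 4.
Scan x ∈ F_7. For each x, list the y ∈ F_7 with f(x, y) ≡ 0 and those with g(x, y) ≡ 0 (mod 7); the common zeros in that column are the intersection.
  x = 0: f ≡ 0 at y ∈ ∅; g ≡ 0 at y ∈ ∅; common: ∅.
  x = 1: f ≡ 0 at y ∈ ∅; g ≡ 0 at y ∈ ∅; common: ∅.
  x = 2: f ≡ 0 at y ∈ {1, 5}; g ≡ 0 at y ∈ {0, 6}; common: ∅.
  x = 3: f ≡ 0 at y ∈ {3}; g ≡ 0 at y ∈ ∅; common: ∅.
  x = 4: f ≡ 0 at y ∈ {2, 4}; g ≡ 0 at y ∈ {0, 5}; common: ∅.
  x = 5: f ≡ 0 at y ∈ {3}; g ≡ 0 at y ∈ {2, 6}; common: ∅.
  x = 6: f ≡ 0 at y ∈ {1, 5}; g ≡ 0 at y ∈ {2}; common: ∅.
Collecting: common zeros = ∅, so the count is 0.
Comparison with the Bézout bound: 0 ≤ 4 = deg(f)·deg(g), as expected for curves with no common component (the affine F_7-count falls short of the bound because intersections may lie at infinity, over extension fields, or carry multiplicity).


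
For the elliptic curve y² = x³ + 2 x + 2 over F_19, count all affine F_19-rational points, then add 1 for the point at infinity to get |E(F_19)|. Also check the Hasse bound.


Affine points = {(1, 9), (1, 10), (3, 4), (3, 15), (4, 6), (4, 13), (5, 2), (5, 17), (7, 6), (7, 13), (8, 6), (8, 13), (11, 5), (11, 14), (12, 5), (12, 14), (14, 0), (15, 5), (15, 14), (16, 8), (16, 11), (17, 3), (17, 16)}; affine count = 23; |E(F_19)| = 24.

Discriminant check: Δ ∝ 4a³ + 27b² = 4·2³ + 27·2² = 4·8 + 27·4 ≡ 7 (mod 19). Nonzero ⇒ E is nonsingular.
For each x ∈ F_19, compute rhs = x³ + 2·x + 2 mod 19, then count y ∈ F_19 with y² ≡ rhs.
  x = 0: rhs = 2, matching y values: none (0 points).
  x = 1: rhs = 5, matching y values: 9, 10 (2 points).
  x = 2: rhs = 14, matching y values: none (0 points).
  x = 3: rhs = 16, matching y values: 4, 15 (2 points).
  x = 4: rhs = 17, matching y values: 6, 13 (2 points).
  x = 5: rhs = 4, matching y values: 2, 17 (2 points).
  x = 6: rhs = 2, matching y values: none (0 points).
  x = 7: rhs = 17, matching y values: 6, 13 (2 points).
  x = 8: rhs = 17, matching y values: 6, 13 (2 points).
  x = 9: rhs = 8, matching y values: none (0 points).
  x = 10: rhs = 15, matching y values: none (0 points).
  x = 11: rhs = 6, matching y values: 5, 14 (2 points).
  x = 12: rhs = 6, matching y values: 5, 14 (2 points).
  x = 13: rhs = 2, matching y values: none (0 points).
  x = 14: rhs = 0, matching y values: 0 (1 points).
  x = 15: rhs = 6, matching y values: 5, 14 (2 points).
  x = 16: rhs = 7, matching y values: 8, 11 (2 points).
  x = 17: rhs = 9, matching y values: 3, 16 (2 points).
  x = 18: rhs = 18, matching y values: none (0 points).
Total affine count: 23.
Full point count |E(F_19)| = 23 + 1 = 24.
Hasse bound: |24 − (19+1)| = |4| = 4 ≤ 2√19 ≈ 8.7178 ✓.
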